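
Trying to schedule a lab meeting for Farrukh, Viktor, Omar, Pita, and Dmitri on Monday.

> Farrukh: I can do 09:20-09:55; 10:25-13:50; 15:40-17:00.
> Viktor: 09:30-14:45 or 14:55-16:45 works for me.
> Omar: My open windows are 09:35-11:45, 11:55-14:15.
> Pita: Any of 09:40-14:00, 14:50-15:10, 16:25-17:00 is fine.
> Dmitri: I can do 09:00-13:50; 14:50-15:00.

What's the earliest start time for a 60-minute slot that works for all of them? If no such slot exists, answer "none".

Farrukh ∩ Viktor: 09:30-09:55, 10:25-13:50, 15:40-16:45.
Farrukh ∩ Viktor ∩ Omar: 09:35-09:55, 10:25-11:45, 11:55-13:50.
Farrukh ∩ Viktor ∩ Omar ∩ Pita: 09:40-09:55, 10:25-11:45, 11:55-13:50.
Farrukh ∩ Viktor ∩ Omar ∩ Pita ∩ Dmitri: 09:40-09:55, 10:25-11:45, 11:55-13:50.
The first common window of at least 60 minutes is 10:25-11:45, so the earliest start is 10:25.

10:25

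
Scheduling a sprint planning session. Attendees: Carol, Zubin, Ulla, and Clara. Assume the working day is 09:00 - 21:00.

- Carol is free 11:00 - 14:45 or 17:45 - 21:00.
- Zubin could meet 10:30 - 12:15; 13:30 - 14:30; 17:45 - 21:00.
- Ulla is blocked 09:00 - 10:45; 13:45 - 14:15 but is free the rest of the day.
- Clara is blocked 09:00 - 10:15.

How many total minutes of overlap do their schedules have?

300

Carol free: 11:00-14:45, 17:45-21:00.
Zubin free: 10:30-12:15, 13:30-14:30, 17:45-21:00.
Ulla free: 10:45-13:45, 14:15-21:00 (invert busy blocks within the working day).
Clara free: 10:15-21:00 (invert busy blocks within the working day).
Carol ∩ Zubin: 11:00-12:15, 13:30-14:30, 17:45-21:00.
Carol ∩ Zubin ∩ Ulla: 11:00-12:15, 13:30-13:45, 14:15-14:30, 17:45-21:00.
Carol ∩ Zubin ∩ Ulla ∩ Clara: 11:00-12:15, 13:30-13:45, 14:15-14:30, 17:45-21:00.
Summing the common windows: 75 + 15 + 15 + 195 = 300 minutes.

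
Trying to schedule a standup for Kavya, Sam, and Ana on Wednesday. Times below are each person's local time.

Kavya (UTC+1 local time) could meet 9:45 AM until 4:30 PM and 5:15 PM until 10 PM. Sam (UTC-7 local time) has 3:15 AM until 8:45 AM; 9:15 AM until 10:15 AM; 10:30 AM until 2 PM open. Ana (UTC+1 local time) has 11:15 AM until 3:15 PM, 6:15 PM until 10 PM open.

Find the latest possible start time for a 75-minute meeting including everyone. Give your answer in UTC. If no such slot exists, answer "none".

19:45

Kavya in UTC: 08:45-15:30, 16:15-21:00 (subtract 1h to convert from UTC+1).
Sam in UTC: 10:15-15:45, 16:15-17:15, 17:30-21:00 (add 7h to convert from UTC-7).
Ana in UTC: 10:15-14:15, 17:15-21:00 (subtract 1h to convert from UTC+1).
Kavya ∩ Sam: 10:15-15:30, 16:15-17:15, 17:30-21:00.
Kavya ∩ Sam ∩ Ana: 10:15-14:15, 17:30-21:00.
So the common availability across everyone is 10:15-14:15, 17:30-21:00.
The last common window of at least 75 minutes is 17:30-21:00; a 75-minute meeting can start as late as 19:45 and still end by 21:00.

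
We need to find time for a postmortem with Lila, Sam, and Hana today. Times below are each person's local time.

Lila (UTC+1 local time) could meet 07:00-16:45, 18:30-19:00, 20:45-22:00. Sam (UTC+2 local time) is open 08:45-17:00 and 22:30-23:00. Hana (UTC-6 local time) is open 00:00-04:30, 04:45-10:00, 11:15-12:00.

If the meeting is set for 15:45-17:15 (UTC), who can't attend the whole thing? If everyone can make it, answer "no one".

Lila in UTC: 06:00-15:45, 17:30-18:00, 19:45-21:00 (subtract 1h to convert from UTC+1).
Sam in UTC: 06:45-15:00, 20:30-21:00 (subtract 2h to convert from UTC+2).
Hana in UTC: 06:00-10:30, 10:45-16:00, 17:15-18:00 (add 6h to convert from UTC-6).
Lila: not fully free for 15:45-17:15. Sam: not fully free for 15:45-17:15. Hana: not fully free for 15:45-17:15.

Hana, Lila, Sam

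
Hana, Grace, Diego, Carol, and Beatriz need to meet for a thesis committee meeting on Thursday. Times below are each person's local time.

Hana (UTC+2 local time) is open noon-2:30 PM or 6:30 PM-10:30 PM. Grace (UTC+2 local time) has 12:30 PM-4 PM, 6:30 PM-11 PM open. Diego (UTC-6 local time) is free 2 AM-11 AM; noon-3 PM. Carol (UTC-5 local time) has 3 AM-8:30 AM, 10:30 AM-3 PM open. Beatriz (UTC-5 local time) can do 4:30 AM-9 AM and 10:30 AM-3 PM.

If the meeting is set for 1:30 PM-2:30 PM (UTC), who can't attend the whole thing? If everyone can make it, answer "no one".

Hana in UTC: 10:00-12:30, 16:30-20:30 (subtract 2h to convert from UTC+2).
Grace in UTC: 10:30-14:00, 16:30-21:00 (subtract 2h to convert from UTC+2).
Diego in UTC: 08:00-17:00, 18:00-21:00 (add 6h to convert from UTC-6).
Carol in UTC: 08:00-13:30, 15:30-20:00 (add 5h to convert from UTC-5).
Beatriz in UTC: 09:30-14:00, 15:30-20:00 (add 5h to convert from UTC-5).
Hana: not fully free for 13:30-14:30. Grace: not fully free for 13:30-14:30. Diego: free for 13:30-14:30. Carol: not fully free for 13:30-14:30. Beatriz: not fully free for 13:30-14:30.

Beatriz, Carol, Grace, Hana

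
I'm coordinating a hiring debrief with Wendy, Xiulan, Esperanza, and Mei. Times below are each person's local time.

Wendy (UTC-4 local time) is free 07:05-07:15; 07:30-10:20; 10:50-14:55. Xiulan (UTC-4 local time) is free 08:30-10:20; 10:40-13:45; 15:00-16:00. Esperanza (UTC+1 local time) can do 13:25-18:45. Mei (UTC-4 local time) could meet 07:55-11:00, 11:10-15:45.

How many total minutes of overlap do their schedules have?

Wendy in UTC: 11:05-11:15, 11:30-14:20, 14:50-18:55 (add 4h to convert from UTC-4).
Xiulan in UTC: 12:30-14:20, 14:40-17:45, 19:00-20:00 (add 4h to convert from UTC-4).
Esperanza in UTC: 12:25-17:45 (subtract 1h to convert from UTC+1).
Mei in UTC: 11:55-15:00, 15:10-19:45 (add 4h to convert from UTC-4).
Wendy ∩ Xiulan: 12:30-14:20, 14:50-17:45.
Wendy ∩ Xiulan ∩ Esperanza: 12:30-14:20, 14:50-17:45.
Wendy ∩ Xiulan ∩ Esperanza ∩ Mei: 12:30-14:20, 14:50-15:00, 15:10-17:45.
So the common availability across everyone is 12:30-14:20, 14:50-15:00, 15:10-17:45.
Summing the common windows: 110 + 10 + 155 = 275 minutes.

275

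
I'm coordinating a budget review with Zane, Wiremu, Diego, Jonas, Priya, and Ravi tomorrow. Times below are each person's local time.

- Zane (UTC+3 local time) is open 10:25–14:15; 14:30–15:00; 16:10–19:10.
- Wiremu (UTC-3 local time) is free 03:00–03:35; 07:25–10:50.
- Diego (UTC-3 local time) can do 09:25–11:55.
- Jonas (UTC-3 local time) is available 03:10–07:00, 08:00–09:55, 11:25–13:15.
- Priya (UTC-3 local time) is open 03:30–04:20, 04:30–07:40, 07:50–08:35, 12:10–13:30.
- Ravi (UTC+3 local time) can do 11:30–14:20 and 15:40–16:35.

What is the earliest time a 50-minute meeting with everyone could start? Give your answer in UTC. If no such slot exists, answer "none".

Zane in UTC: 07:25-11:15, 11:30-12:00, 13:10-16:10 (subtract 3h to convert from UTC+3).
Wiremu in UTC: 06:00-06:35, 10:25-13:50 (add 3h to convert from UTC-3).
Diego in UTC: 12:25-14:55 (add 3h to convert from UTC-3).
Jonas in UTC: 06:10-10:00, 11:00-12:55, 14:25-16:15 (add 3h to convert from UTC-3).
Priya in UTC: 06:30-07:20, 07:30-10:40, 10:50-11:35, 15:10-16:30 (add 3h to convert from UTC-3).
Ravi in UTC: 08:30-11:20, 12:40-13:35 (subtract 3h to convert from UTC+3).
Zane ∩ Wiremu: 10:25-11:15, 11:30-12:00, 13:10-13:50.
Zane ∩ Wiremu ∩ Diego: 13:10-13:50.
Zane ∩ Wiremu ∩ Diego ∩ Jonas: ∅.
Zane ∩ Wiremu ∩ Diego ∩ Jonas ∩ Priya: ∅.
Zane ∩ Wiremu ∩ Diego ∩ Jonas ∩ Priya ∩ Ravi: ∅.
There is no time when everyone is free.
No common window is at least 50 minutes long.

none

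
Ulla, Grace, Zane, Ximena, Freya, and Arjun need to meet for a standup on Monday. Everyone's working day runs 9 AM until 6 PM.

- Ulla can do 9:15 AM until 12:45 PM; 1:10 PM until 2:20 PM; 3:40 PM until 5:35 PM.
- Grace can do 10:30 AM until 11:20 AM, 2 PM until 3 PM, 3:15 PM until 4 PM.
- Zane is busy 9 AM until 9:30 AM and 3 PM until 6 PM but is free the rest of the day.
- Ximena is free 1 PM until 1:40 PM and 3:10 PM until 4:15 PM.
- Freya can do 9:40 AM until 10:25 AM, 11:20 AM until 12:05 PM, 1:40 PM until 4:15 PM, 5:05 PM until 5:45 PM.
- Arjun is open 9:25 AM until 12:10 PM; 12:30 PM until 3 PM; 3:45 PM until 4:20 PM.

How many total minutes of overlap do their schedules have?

Ulla free: 09:15-12:45, 13:10-14:20, 15:40-17:35.
Grace free: 10:30-11:20, 14:00-15:00, 15:15-16:00.
Zane free: 09:30-15:00 (invert busy blocks within the working day).
Ximena free: 13:00-13:40, 15:10-16:15.
Freya free: 09:40-10:25, 11:20-12:05, 13:40-16:15, 17:05-17:45.
Arjun free: 09:25-12:10, 12:30-15:00, 15:45-16:20.
Ulla ∩ Grace: 10:30-11:20, 14:00-14:20, 15:40-16:00.
Ulla ∩ Grace ∩ Zane: 10:30-11:20, 14:00-14:20.
Ulla ∩ Grace ∩ Zane ∩ Ximena: ∅.
Ulla ∩ Grace ∩ Zane ∩ Ximena ∩ Freya: ∅.
Ulla ∩ Grace ∩ Zane ∩ Ximena ∩ Freya ∩ Arjun: ∅.
There is no time when everyone is free.
There is no common window, so the total is 0 minutes.

0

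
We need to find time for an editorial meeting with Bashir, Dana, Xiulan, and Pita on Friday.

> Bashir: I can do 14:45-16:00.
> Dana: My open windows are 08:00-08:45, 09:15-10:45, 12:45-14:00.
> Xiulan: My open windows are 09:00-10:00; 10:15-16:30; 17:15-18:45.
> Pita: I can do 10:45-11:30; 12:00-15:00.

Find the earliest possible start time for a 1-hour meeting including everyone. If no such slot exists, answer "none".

Bashir ∩ Dana: ∅.
Bashir ∩ Dana ∩ Xiulan: ∅.
Bashir ∩ Dana ∩ Xiulan ∩ Pita: ∅.
There is no time when everyone is free.
No common window is at least 60 minutes long.

none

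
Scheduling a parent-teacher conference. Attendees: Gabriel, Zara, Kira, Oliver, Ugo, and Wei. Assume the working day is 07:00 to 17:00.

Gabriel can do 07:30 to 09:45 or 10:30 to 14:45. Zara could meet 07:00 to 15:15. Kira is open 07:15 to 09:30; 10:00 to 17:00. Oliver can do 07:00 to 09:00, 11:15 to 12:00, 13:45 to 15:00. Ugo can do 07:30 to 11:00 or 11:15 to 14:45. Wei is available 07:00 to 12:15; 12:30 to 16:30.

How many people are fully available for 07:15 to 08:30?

Zara, Kira, Oliver, and Wei can make the full 07:15-08:30 slot — that's 4.

4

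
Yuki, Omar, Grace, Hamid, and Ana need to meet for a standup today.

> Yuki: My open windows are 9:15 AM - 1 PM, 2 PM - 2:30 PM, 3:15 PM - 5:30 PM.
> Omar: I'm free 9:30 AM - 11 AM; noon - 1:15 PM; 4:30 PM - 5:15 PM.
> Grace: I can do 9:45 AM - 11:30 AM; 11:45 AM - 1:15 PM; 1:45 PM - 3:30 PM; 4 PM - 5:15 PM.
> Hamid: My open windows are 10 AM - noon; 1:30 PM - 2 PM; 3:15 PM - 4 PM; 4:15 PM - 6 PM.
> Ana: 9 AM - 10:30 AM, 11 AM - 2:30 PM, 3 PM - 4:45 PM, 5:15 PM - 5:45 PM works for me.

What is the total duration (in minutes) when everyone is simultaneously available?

45

Yuki ∩ Omar: 09:30-11:00, 12:00-13:00, 16:30-17:15.
Yuki ∩ Omar ∩ Grace: 09:45-11:00, 12:00-13:00, 16:30-17:15.
Yuki ∩ Omar ∩ Grace ∩ Hamid: 10:00-11:00, 16:30-17:15.
Yuki ∩ Omar ∩ Grace ∩ Hamid ∩ Ana: 10:00-10:30, 16:30-16:45.
Summing the common windows: 30 + 15 = 45 minutes.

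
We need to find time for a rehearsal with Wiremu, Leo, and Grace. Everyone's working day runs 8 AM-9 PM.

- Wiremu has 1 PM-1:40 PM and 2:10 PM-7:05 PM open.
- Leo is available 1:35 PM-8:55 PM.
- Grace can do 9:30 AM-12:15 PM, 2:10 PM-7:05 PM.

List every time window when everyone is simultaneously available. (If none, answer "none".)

Wiremu ∩ Leo: 13:35-13:40, 14:10-19:05.
Wiremu ∩ Leo ∩ Grace: 14:10-19:05.

14:10-19:05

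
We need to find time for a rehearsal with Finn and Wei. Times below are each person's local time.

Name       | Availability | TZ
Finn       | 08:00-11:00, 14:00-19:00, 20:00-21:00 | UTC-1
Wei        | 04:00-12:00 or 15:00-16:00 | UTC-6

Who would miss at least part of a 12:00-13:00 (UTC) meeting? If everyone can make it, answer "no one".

Finn

Finn in UTC: 09:00-12:00, 15:00-20:00, 21:00-22:00 (add 1h to convert from UTC-1).
Wei in UTC: 10:00-18:00, 21:00-22:00 (add 6h to convert from UTC-6).
Finn: not fully free for 12:00-13:00. Wei: free for 12:00-13:00.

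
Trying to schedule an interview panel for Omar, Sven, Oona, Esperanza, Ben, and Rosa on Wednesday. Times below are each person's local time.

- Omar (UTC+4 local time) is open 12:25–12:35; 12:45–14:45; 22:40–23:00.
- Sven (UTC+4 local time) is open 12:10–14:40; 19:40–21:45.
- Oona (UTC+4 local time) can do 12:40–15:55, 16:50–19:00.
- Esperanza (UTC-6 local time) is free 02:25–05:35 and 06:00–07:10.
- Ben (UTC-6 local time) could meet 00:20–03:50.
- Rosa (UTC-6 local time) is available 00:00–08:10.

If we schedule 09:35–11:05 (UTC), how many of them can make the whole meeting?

3

Omar in UTC: 08:25-08:35, 08:45-10:45, 18:40-19:00 (subtract 4h to convert from UTC+4).
Sven in UTC: 08:10-10:40, 15:40-17:45 (subtract 4h to convert from UTC+4).
Oona in UTC: 08:40-11:55, 12:50-15:00 (subtract 4h to convert from UTC+4).
Esperanza in UTC: 08:25-11:35, 12:00-13:10 (add 6h to convert from UTC-6).
Ben in UTC: 06:20-09:50 (add 6h to convert from UTC-6).
Rosa in UTC: 06:00-14:10 (add 6h to convert from UTC-6).
Oona, Esperanza, and Rosa can make the full 09:35-11:05 slot — that's 3.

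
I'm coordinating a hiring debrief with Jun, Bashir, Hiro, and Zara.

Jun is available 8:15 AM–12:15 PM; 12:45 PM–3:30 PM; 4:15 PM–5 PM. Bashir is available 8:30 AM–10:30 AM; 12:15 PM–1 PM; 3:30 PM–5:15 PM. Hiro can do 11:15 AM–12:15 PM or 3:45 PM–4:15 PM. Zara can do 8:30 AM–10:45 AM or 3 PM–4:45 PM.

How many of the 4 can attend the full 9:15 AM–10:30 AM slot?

3

Jun, Bashir, and Zara can make the full 09:15-10:30 slot — that's 3.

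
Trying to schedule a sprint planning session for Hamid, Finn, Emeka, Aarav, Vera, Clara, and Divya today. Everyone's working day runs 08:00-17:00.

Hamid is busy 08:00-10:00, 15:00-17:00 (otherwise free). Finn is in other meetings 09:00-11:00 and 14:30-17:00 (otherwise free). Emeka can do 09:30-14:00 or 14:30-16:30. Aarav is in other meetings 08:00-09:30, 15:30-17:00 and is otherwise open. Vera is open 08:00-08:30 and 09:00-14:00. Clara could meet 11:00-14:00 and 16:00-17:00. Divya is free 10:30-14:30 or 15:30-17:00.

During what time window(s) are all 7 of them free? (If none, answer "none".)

Hamid free: 10:00-15:00 (invert busy blocks within the working day).
Finn free: 08:00-09:00, 11:00-14:30 (invert busy blocks within the working day).
Emeka free: 09:30-14:00, 14:30-16:30.
Aarav free: 09:30-15:30 (invert busy blocks within the working day).
Vera free: 08:00-08:30, 09:00-14:00.
Clara free: 11:00-14:00, 16:00-17:00.
Divya free: 10:30-14:30, 15:30-17:00.
Hamid ∩ Finn: 11:00-14:30.
Hamid ∩ Finn ∩ Emeka: 11:00-14:00.
Hamid ∩ Finn ∩ Emeka ∩ Aarav: 11:00-14:00.
Hamid ∩ Finn ∩ Emeka ∩ Aarav ∩ Vera: 11:00-14:00.
Hamid ∩ Finn ∩ Emeka ∩ Aarav ∩ Vera ∩ Clara: 11:00-14:00.
Hamid ∩ Finn ∩ Emeka ∩ Aarav ∩ Vera ∩ Clara ∩ Divya: 11:00-14:00.
Those are the intersection windows.

11:00-14:00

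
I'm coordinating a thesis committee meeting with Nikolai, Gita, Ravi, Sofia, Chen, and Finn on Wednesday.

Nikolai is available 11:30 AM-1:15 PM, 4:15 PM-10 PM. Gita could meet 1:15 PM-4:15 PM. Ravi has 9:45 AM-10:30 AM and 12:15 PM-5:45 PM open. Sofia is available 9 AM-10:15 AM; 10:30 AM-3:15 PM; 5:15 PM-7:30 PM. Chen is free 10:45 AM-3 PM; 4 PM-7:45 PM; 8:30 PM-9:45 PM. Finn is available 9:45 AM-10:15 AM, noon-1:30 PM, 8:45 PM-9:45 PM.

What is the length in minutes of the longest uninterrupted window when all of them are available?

Nikolai ∩ Gita: ∅.
Nikolai ∩ Gita ∩ Ravi: ∅.
Nikolai ∩ Gita ∩ Ravi ∩ Sofia: ∅.
Nikolai ∩ Gita ∩ Ravi ∩ Sofia ∩ Chen: ∅.
Nikolai ∩ Gita ∩ Ravi ∩ Sofia ∩ Chen ∩ Finn: ∅.
There is no time when everyone is free.
No common window exists, so the longest block is 0 minutes.

0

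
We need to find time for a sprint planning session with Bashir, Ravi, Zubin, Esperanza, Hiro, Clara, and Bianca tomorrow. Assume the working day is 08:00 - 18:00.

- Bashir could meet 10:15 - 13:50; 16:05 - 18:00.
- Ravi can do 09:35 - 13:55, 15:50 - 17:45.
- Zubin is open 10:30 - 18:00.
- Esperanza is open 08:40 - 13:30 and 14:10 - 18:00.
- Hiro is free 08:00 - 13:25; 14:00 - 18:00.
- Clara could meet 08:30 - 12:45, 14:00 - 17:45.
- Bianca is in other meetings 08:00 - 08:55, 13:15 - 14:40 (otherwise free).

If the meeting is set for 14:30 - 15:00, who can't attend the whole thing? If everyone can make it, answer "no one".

Bashir, Bianca, Ravi

Bashir free: 10:15-13:50, 16:05-18:00.
Ravi free: 09:35-13:55, 15:50-17:45.
Zubin free: 10:30-18:00.
Esperanza free: 08:40-13:30, 14:10-18:00.
Hiro free: 08:00-13:25, 14:00-18:00.
Clara free: 08:30-12:45, 14:00-17:45.
Bianca free: 08:55-13:15, 14:40-18:00 (invert busy blocks within the working day).
Bashir: not fully free for 14:30-15:00. Ravi: not fully free for 14:30-15:00. Zubin: free for 14:30-15:00. Esperanza: free for 14:30-15:00. Hiro: free for 14:30-15:00. Clara: free for 14:30-15:00. Bianca: not fully free for 14:30-15:00.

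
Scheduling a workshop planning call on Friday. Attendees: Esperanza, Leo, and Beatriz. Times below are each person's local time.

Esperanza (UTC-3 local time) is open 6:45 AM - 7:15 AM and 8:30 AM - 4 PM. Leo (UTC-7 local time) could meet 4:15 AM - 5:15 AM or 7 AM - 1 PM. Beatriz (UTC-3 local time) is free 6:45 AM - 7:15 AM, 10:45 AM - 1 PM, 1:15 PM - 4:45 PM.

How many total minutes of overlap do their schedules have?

Esperanza in UTC: 09:45-10:15, 11:30-19:00 (add 3h to convert from UTC-3).
Leo in UTC: 11:15-12:15, 14:00-20:00 (add 7h to convert from UTC-7).
Beatriz in UTC: 09:45-10:15, 13:45-16:00, 16:15-19:45 (add 3h to convert from UTC-3).
Esperanza ∩ Leo: 11:30-12:15, 14:00-19:00.
Esperanza ∩ Leo ∩ Beatriz: 14:00-16:00, 16:15-19:00.
Summing the common windows: 120 + 165 = 285 minutes.

285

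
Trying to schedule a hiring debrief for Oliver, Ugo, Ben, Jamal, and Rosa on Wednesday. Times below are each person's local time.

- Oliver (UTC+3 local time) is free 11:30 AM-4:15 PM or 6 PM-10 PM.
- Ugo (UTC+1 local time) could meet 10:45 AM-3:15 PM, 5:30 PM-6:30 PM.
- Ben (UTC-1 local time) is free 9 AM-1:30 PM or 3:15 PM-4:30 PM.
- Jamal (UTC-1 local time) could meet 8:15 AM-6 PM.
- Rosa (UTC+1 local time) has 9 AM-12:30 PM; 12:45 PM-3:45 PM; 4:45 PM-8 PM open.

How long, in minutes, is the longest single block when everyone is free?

Oliver in UTC: 08:30-13:15, 15:00-19:00 (subtract 3h to convert from UTC+3).
Ugo in UTC: 09:45-14:15, 16:30-17:30 (subtract 1h to convert from UTC+1).
Ben in UTC: 10:00-14:30, 16:15-17:30 (add 1h to convert from UTC-1).
Jamal in UTC: 09:15-19:00 (add 1h to convert from UTC-1).
Rosa in UTC: 08:00-11:30, 11:45-14:45, 15:45-19:00 (subtract 1h to convert from UTC+1).
Oliver ∩ Ugo: 09:45-13:15, 16:30-17:30.
Oliver ∩ Ugo ∩ Ben: 10:00-13:15, 16:30-17:30.
Oliver ∩ Ugo ∩ Ben ∩ Jamal: 10:00-13:15, 16:30-17:30.
Oliver ∩ Ugo ∩ Ben ∩ Jamal ∩ Rosa: 10:00-11:30, 11:45-13:15, 16:30-17:30.
The longest is 10:00-11:30 at 90 minutes.

90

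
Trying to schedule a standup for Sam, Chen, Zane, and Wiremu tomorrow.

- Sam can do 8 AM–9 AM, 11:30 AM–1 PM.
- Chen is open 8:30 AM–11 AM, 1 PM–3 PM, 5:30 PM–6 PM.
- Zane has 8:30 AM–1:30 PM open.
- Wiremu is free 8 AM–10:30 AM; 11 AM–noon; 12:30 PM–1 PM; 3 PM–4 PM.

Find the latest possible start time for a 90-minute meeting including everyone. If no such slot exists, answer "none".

Sam ∩ Chen: 08:30-09:00.
Sam ∩ Chen ∩ Zane: 08:30-09:00.
Sam ∩ Chen ∩ Zane ∩ Wiremu: 08:30-09:00.
So the common availability across everyone is 08:30-09:00.
No common window is at least 90 minutes long.

none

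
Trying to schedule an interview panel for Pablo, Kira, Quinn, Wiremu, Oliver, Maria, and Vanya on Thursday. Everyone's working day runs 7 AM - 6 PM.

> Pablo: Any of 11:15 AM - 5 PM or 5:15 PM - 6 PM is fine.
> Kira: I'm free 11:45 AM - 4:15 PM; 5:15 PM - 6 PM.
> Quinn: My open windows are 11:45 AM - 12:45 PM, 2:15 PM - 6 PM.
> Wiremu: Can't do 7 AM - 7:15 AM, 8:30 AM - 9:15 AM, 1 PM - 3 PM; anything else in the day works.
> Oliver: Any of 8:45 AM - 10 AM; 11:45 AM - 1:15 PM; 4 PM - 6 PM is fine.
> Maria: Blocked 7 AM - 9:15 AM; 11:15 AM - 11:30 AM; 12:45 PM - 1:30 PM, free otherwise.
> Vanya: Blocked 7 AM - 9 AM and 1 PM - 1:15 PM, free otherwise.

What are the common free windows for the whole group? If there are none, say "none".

11:45-12:45, 16:00-16:15, 17:15-18:00

Pablo free: 11:15-17:00, 17:15-18:00.
Kira free: 11:45-16:15, 17:15-18:00.
Quinn free: 11:45-12:45, 14:15-18:00.
Wiremu free: 07:15-08:30, 09:15-13:00, 15:00-18:00 (invert busy blocks within the working day).
Oliver free: 08:45-10:00, 11:45-13:15, 16:00-18:00.
Maria free: 09:15-11:15, 11:30-12:45, 13:30-18:00 (invert busy blocks within the working day).
Vanya free: 09:00-13:00, 13:15-18:00 (invert busy blocks within the working day).
Pablo ∩ Kira: 11:45-16:15, 17:15-18:00.
Pablo ∩ Kira ∩ Quinn: 11:45-12:45, 14:15-16:15, 17:15-18:00.
Pablo ∩ Kira ∩ Quinn ∩ Wiremu: 11:45-12:45, 15:00-16:15, 17:15-18:00.
Pablo ∩ Kira ∩ Quinn ∩ Wiremu ∩ Oliver: 11:45-12:45, 16:00-16:15, 17:15-18:00.
Pablo ∩ Kira ∩ Quinn ∩ Wiremu ∩ Oliver ∩ Maria: 11:45-12:45, 16:00-16:15, 17:15-18:00.
Pablo ∩ Kira ∩ Quinn ∩ Wiremu ∩ Oliver ∩ Maria ∩ Vanya: 11:45-12:45, 16:00-16:15, 17:15-18:00.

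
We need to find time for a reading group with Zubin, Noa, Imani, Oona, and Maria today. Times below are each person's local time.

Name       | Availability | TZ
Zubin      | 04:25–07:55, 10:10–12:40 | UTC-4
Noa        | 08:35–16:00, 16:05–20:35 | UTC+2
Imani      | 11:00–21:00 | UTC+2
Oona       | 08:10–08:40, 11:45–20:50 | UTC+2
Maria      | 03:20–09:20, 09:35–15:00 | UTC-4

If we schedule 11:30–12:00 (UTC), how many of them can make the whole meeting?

Zubin in UTC: 08:25-11:55, 14:10-16:40 (add 4h to convert from UTC-4).
Noa in UTC: 06:35-14:00, 14:05-18:35 (subtract 2h to convert from UTC+2).
Imani in UTC: 09:00-19:00 (subtract 2h to convert from UTC+2).
Oona in UTC: 06:10-06:40, 09:45-18:50 (subtract 2h to convert from UTC+2).
Maria in UTC: 07:20-13:20, 13:35-19:00 (add 4h to convert from UTC-4).
Noa, Imani, Oona, and Maria can make the full 11:30-12:00 slot — that's 4.

4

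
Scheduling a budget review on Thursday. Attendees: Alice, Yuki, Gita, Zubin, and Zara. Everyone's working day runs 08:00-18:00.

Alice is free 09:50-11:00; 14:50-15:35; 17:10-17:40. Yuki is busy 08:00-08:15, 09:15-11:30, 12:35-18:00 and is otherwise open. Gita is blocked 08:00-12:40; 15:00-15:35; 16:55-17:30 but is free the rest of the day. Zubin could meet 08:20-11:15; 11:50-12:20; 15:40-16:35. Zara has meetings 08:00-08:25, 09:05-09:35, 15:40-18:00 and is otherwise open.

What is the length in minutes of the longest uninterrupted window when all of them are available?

Alice free: 09:50-11:00, 14:50-15:35, 17:10-17:40.
Yuki free: 08:15-09:15, 11:30-12:35 (invert busy blocks within the working day).
Gita free: 12:40-15:00, 15:35-16:55, 17:30-18:00 (invert busy blocks within the working day).
Zubin free: 08:20-11:15, 11:50-12:20, 15:40-16:35.
Zara free: 08:25-09:05, 09:35-15:40 (invert busy blocks within the working day).
Alice ∩ Yuki: ∅.
Alice ∩ Yuki ∩ Gita: ∅.
Alice ∩ Yuki ∩ Gita ∩ Zubin: ∅.
Alice ∩ Yuki ∩ Gita ∩ Zubin ∩ Zara: ∅.
There is no time when everyone is free.
No common window exists, so the longest block is 0 minutes.

0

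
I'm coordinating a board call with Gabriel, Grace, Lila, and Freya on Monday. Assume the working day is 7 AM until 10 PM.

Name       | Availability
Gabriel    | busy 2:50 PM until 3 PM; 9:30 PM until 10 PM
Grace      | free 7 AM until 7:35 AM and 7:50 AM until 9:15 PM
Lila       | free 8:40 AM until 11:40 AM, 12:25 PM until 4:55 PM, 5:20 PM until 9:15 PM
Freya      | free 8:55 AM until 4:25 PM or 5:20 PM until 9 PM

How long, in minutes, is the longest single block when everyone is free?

220

Gabriel free: 07:00-14:50, 15:00-21:30 (invert busy blocks within the working day).
Grace free: 07:00-07:35, 07:50-21:15.
Lila free: 08:40-11:40, 12:25-16:55, 17:20-21:15.
Freya free: 08:55-16:25, 17:20-21:00.
Gabriel ∩ Grace: 07:00-07:35, 07:50-14:50, 15:00-21:15.
Gabriel ∩ Grace ∩ Lila: 08:40-11:40, 12:25-14:50, 15:00-16:55, 17:20-21:15.
Gabriel ∩ Grace ∩ Lila ∩ Freya: 08:55-11:40, 12:25-14:50, 15:00-16:25, 17:20-21:00.
The longest is 17:20-21:00 at 220 minutes.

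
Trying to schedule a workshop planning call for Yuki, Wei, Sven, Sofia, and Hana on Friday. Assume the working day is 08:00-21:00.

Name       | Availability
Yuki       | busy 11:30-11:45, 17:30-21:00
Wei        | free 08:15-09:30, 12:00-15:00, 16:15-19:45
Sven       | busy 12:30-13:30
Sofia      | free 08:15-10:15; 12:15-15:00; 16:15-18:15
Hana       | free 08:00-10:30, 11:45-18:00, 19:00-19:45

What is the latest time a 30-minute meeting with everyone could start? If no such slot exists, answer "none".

Yuki free: 08:00-11:30, 11:45-17:30 (invert busy blocks within the working day).
Wei free: 08:15-09:30, 12:00-15:00, 16:15-19:45.
Sven free: 08:00-12:30, 13:30-21:00 (invert busy blocks within the working day).
Sofia free: 08:15-10:15, 12:15-15:00, 16:15-18:15.
Hana free: 08:00-10:30, 11:45-18:00, 19:00-19:45.
Yuki ∩ Wei: 08:15-09:30, 12:00-15:00, 16:15-17:30.
Yuki ∩ Wei ∩ Sven: 08:15-09:30, 12:00-12:30, 13:30-15:00, 16:15-17:30.
Yuki ∩ Wei ∩ Sven ∩ Sofia: 08:15-09:30, 12:15-12:30, 13:30-15:00, 16:15-17:30.
Yuki ∩ Wei ∩ Sven ∩ Sofia ∩ Hana: 08:15-09:30, 12:15-12:30, 13:30-15:00, 16:15-17:30.
The last common window of at least 30 minutes is 16:15-17:30; a 30-minute meeting can start as late as 17:00 and still end by 17:30.

17:00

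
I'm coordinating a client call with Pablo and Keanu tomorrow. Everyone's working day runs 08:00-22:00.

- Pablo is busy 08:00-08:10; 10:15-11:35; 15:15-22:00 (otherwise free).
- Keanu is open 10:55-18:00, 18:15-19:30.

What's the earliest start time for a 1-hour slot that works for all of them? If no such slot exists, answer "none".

Pablo free: 08:10-10:15, 11:35-15:15 (invert busy blocks within the working day).
Keanu free: 10:55-18:00, 18:15-19:30.
Pablo ∩ Keanu: 11:35-15:15.
So the common availability across everyone is 11:35-15:15.
The first common window of at least 60 minutes is 11:35-15:15, so the earliest start is 11:35.

11:35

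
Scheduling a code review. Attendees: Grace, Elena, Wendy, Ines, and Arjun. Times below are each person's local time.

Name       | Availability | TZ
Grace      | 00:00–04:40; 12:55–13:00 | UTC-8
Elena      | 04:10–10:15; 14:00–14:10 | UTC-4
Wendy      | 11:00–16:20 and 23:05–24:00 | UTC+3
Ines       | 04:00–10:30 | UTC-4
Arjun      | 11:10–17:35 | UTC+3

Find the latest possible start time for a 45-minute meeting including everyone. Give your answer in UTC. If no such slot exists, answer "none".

11:55

Grace in UTC: 08:00-12:40, 20:55-21:00 (add 8h to convert from UTC-8).
Elena in UTC: 08:10-14:15, 18:00-18:10 (add 4h to convert from UTC-4).
Wendy in UTC: 08:00-13:20, 20:05-21:00 (subtract 3h to convert from UTC+3).
Ines in UTC: 08:00-14:30 (add 4h to convert from UTC-4).
Arjun in UTC: 08:10-14:35 (subtract 3h to convert from UTC+3).
Grace ∩ Elena: 08:10-12:40.
Grace ∩ Elena ∩ Wendy: 08:10-12:40.
Grace ∩ Elena ∩ Wendy ∩ Ines: 08:10-12:40.
Grace ∩ Elena ∩ Wendy ∩ Ines ∩ Arjun: 08:10-12:40.
Those are the intersection windows.
The last common window of at least 45 minutes is 08:10-12:40; a 45-minute meeting can start as late as 11:55 and still end by 12:40.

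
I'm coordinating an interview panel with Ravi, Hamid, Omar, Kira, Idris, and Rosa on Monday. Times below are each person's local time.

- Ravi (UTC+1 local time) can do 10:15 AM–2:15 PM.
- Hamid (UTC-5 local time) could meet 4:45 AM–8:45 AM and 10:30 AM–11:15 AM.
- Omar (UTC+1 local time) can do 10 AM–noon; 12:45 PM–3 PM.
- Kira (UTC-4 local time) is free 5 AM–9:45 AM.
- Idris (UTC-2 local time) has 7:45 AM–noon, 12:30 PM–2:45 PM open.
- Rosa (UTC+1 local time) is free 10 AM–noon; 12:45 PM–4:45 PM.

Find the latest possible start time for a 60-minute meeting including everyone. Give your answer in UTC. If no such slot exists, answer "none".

12:15

Ravi in UTC: 09:15-13:15 (subtract 1h to convert from UTC+1).
Hamid in UTC: 09:45-13:45, 15:30-16:15 (add 5h to convert from UTC-5).
Omar in UTC: 09:00-11:00, 11:45-14:00 (subtract 1h to convert from UTC+1).
Kira in UTC: 09:00-13:45 (add 4h to convert from UTC-4).
Idris in UTC: 09:45-14:00, 14:30-16:45 (add 2h to convert from UTC-2).
Rosa in UTC: 09:00-11:00, 11:45-15:45 (subtract 1h to convert from UTC+1).
Ravi ∩ Hamid: 09:45-13:15.
Ravi ∩ Hamid ∩ Omar: 09:45-11:00, 11:45-13:15.
Ravi ∩ Hamid ∩ Omar ∩ Kira: 09:45-11:00, 11:45-13:15.
Ravi ∩ Hamid ∩ Omar ∩ Kira ∩ Idris: 09:45-11:00, 11:45-13:15.
Ravi ∩ Hamid ∩ Omar ∩ Kira ∩ Idris ∩ Rosa: 09:45-11:00, 11:45-13:15.
The last common window of at least 60 minutes is 11:45-13:15; a 60-minute meeting can start as late as 12:15 and still end by 13:15.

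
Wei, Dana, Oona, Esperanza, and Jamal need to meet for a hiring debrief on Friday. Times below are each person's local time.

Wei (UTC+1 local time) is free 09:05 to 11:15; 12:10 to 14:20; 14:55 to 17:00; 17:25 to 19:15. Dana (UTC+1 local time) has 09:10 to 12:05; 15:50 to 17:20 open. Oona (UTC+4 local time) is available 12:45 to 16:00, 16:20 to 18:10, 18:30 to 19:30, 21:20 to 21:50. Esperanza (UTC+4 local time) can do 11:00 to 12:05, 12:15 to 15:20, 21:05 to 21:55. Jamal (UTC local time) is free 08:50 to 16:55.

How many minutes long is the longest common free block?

Wei in UTC: 08:05-10:15, 11:10-13:20, 13:55-16:00, 16:25-18:15 (subtract 1h to convert from UTC+1).
Dana in UTC: 08:10-11:05, 14:50-16:20 (subtract 1h to convert from UTC+1).
Oona in UTC: 08:45-12:00, 12:20-14:10, 14:30-15:30, 17:20-17:50 (subtract 4h to convert from UTC+4).
Esperanza in UTC: 07:00-08:05, 08:15-11:20, 17:05-17:55 (subtract 4h to convert from UTC+4).
Jamal in UTC: 08:50-16:55.
Wei ∩ Dana: 08:10-10:15, 14:50-16:00.
Wei ∩ Dana ∩ Oona: 08:45-10:15, 14:50-15:30.
Wei ∩ Dana ∩ Oona ∩ Esperanza: 08:45-10:15.
Wei ∩ Dana ∩ Oona ∩ Esperanza ∩ Jamal: 08:50-10:15.
Those are the intersection windows.
The longest is 08:50-10:15 at 85 minutes.

85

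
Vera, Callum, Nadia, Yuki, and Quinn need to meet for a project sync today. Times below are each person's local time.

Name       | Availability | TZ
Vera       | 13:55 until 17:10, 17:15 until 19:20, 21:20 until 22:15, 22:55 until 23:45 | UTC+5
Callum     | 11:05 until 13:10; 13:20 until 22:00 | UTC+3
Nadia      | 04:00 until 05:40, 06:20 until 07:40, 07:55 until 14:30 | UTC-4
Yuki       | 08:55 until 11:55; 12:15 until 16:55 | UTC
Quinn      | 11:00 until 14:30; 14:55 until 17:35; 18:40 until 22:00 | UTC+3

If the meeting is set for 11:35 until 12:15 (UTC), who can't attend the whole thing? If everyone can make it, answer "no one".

Nadia, Quinn, Vera, Yuki

Vera in UTC: 08:55-12:10, 12:15-14:20, 16:20-17:15, 17:55-18:45 (subtract 5h to convert from UTC+5).
Callum in UTC: 08:05-10:10, 10:20-19:00 (subtract 3h to convert from UTC+3).
Nadia in UTC: 08:00-09:40, 10:20-11:40, 11:55-18:30 (add 4h to convert from UTC-4).
Yuki in UTC: 08:55-11:55, 12:15-16:55.
Quinn in UTC: 08:00-11:30, 11:55-14:35, 15:40-19:00 (subtract 3h to convert from UTC+3).
Vera: not fully free for 11:35-12:15. Callum: free for 11:35-12:15. Nadia: not fully free for 11:35-12:15. Yuki: not fully free for 11:35-12:15. Quinn: not fully free for 11:35-12:15.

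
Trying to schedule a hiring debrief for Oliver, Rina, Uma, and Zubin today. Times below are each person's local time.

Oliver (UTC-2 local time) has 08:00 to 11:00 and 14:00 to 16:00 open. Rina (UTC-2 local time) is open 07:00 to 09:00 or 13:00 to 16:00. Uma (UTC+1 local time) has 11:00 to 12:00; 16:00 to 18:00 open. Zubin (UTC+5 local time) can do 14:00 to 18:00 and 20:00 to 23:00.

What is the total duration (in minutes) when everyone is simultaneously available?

120

Oliver in UTC: 10:00-13:00, 16:00-18:00 (add 2h to convert from UTC-2).
Rina in UTC: 09:00-11:00, 15:00-18:00 (add 2h to convert from UTC-2).
Uma in UTC: 10:00-11:00, 15:00-17:00 (subtract 1h to convert from UTC+1).
Zubin in UTC: 09:00-13:00, 15:00-18:00 (subtract 5h to convert from UTC+5).
Oliver ∩ Rina: 10:00-11:00, 16:00-18:00.
Oliver ∩ Rina ∩ Uma: 10:00-11:00, 16:00-17:00.
Oliver ∩ Rina ∩ Uma ∩ Zubin: 10:00-11:00, 16:00-17:00.
Summing the common windows: 60 + 60 = 120 minutes.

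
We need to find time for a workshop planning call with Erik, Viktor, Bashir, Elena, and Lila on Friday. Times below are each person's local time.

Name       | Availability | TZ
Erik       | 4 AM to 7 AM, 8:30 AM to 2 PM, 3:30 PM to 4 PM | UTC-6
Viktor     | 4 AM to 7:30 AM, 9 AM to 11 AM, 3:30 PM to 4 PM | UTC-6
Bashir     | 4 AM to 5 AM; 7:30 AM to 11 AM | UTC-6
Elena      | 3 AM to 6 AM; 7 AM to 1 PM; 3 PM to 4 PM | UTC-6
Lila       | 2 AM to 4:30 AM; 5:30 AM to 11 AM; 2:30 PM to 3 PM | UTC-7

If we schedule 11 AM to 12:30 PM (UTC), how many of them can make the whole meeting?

2

Erik in UTC: 10:00-13:00, 14:30-20:00, 21:30-22:00 (add 6h to convert from UTC-6).
Viktor in UTC: 10:00-13:30, 15:00-17:00, 21:30-22:00 (add 6h to convert from UTC-6).
Bashir in UTC: 10:00-11:00, 13:30-17:00 (add 6h to convert from UTC-6).
Elena in UTC: 09:00-12:00, 13:00-19:00, 21:00-22:00 (add 6h to convert from UTC-6).
Lila in UTC: 09:00-11:30, 12:30-18:00, 21:30-22:00 (add 7h to convert from UTC-7).
Erik and Viktor can make the full 11:00-12:30 slot — that's 2.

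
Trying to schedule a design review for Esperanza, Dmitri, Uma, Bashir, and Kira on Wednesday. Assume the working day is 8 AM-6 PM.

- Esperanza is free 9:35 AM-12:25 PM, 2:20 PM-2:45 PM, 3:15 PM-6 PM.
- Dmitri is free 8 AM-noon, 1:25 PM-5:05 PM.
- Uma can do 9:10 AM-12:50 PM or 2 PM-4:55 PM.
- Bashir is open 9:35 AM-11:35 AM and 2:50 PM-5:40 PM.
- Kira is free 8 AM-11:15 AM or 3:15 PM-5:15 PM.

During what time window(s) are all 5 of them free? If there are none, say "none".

Esperanza ∩ Dmitri: 09:35-12:00, 14:20-14:45, 15:15-17:05.
Esperanza ∩ Dmitri ∩ Uma: 09:35-12:00, 14:20-14:45, 15:15-16:55.
Esperanza ∩ Dmitri ∩ Uma ∩ Bashir: 09:35-11:35, 15:15-16:55.
Esperanza ∩ Dmitri ∩ Uma ∩ Bashir ∩ Kira: 09:35-11:15, 15:15-16:55.
Those are the intersection windows.

09:35-11:15, 15:15-16:55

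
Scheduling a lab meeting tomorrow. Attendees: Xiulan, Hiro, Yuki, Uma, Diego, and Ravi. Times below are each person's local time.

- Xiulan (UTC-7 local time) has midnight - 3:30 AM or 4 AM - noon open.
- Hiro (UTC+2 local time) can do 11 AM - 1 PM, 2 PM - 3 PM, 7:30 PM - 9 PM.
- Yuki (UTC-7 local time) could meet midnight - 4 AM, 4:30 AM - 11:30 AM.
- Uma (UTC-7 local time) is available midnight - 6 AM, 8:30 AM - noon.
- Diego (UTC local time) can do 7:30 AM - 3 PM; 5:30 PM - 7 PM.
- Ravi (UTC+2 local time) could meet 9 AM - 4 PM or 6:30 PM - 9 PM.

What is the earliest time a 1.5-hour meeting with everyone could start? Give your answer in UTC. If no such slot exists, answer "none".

09:00

Xiulan in UTC: 07:00-10:30, 11:00-19:00 (add 7h to convert from UTC-7).
Hiro in UTC: 09:00-11:00, 12:00-13:00, 17:30-19:00 (subtract 2h to convert from UTC+2).
Yuki in UTC: 07:00-11:00, 11:30-18:30 (add 7h to convert from UTC-7).
Uma in UTC: 07:00-13:00, 15:30-19:00 (add 7h to convert from UTC-7).
Diego in UTC: 07:30-15:00, 17:30-19:00.
Ravi in UTC: 07:00-14:00, 16:30-19:00 (subtract 2h to convert from UTC+2).
Xiulan ∩ Hiro: 09:00-10:30, 12:00-13:00, 17:30-19:00.
Xiulan ∩ Hiro ∩ Yuki: 09:00-10:30, 12:00-13:00, 17:30-18:30.
Xiulan ∩ Hiro ∩ Yuki ∩ Uma: 09:00-10:30, 12:00-13:00, 17:30-18:30.
Xiulan ∩ Hiro ∩ Yuki ∩ Uma ∩ Diego: 09:00-10:30, 12:00-13:00, 17:30-18:30.
Xiulan ∩ Hiro ∩ Yuki ∩ Uma ∩ Diego ∩ Ravi: 09:00-10:30, 12:00-13:00, 17:30-18:30.
So the common availability across everyone is 09:00-10:30, 12:00-13:00, 17:30-18:30.
The first common window of at least 90 minutes is 09:00-10:30, so the earliest start is 09:00.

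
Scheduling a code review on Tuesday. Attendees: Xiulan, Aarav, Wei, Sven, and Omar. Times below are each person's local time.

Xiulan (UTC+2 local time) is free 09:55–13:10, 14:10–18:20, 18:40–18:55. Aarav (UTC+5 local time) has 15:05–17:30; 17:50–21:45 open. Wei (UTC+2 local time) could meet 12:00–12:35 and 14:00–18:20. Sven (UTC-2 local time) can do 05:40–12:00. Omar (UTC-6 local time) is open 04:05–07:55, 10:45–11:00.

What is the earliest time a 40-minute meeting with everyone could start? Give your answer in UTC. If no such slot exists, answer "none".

12:50

Xiulan in UTC: 07:55-11:10, 12:10-16:20, 16:40-16:55 (subtract 2h to convert from UTC+2).
Aarav in UTC: 10:05-12:30, 12:50-16:45 (subtract 5h to convert from UTC+5).
Wei in UTC: 10:00-10:35, 12:00-16:20 (subtract 2h to convert from UTC+2).
Sven in UTC: 07:40-14:00 (add 2h to convert from UTC-2).
Omar in UTC: 10:05-13:55, 16:45-17:00 (add 6h to convert from UTC-6).
Xiulan ∩ Aarav: 10:05-11:10, 12:10-12:30, 12:50-16:20, 16:40-16:45.
Xiulan ∩ Aarav ∩ Wei: 10:05-10:35, 12:10-12:30, 12:50-16:20.
Xiulan ∩ Aarav ∩ Wei ∩ Sven: 10:05-10:35, 12:10-12:30, 12:50-14:00.
Xiulan ∩ Aarav ∩ Wei ∩ Sven ∩ Omar: 10:05-10:35, 12:10-12:30, 12:50-13:55.
The first common window of at least 40 minutes is 12:50-13:55, so the earliest start is 12:50.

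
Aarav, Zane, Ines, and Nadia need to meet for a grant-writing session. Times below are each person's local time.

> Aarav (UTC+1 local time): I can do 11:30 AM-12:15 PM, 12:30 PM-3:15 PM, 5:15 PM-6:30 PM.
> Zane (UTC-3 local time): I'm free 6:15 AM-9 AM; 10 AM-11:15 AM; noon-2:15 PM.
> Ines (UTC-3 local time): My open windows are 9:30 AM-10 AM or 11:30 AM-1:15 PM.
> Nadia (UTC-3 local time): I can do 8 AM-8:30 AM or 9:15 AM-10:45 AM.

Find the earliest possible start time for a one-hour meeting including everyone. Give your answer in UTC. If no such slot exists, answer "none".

Aarav in UTC: 10:30-11:15, 11:30-14:15, 16:15-17:30 (subtract 1h to convert from UTC+1).
Zane in UTC: 09:15-12:00, 13:00-14:15, 15:00-17:15 (add 3h to convert from UTC-3).
Ines in UTC: 12:30-13:00, 14:30-16:15 (add 3h to convert from UTC-3).
Nadia in UTC: 11:00-11:30, 12:15-13:45 (add 3h to convert from UTC-3).
Aarav ∩ Zane: 10:30-11:15, 11:30-12:00, 13:00-14:15, 16:15-17:15.
Aarav ∩ Zane ∩ Ines: ∅.
Aarav ∩ Zane ∩ Ines ∩ Nadia: ∅.
There is no time when everyone is free.
No common window is at least 60 minutes long.

none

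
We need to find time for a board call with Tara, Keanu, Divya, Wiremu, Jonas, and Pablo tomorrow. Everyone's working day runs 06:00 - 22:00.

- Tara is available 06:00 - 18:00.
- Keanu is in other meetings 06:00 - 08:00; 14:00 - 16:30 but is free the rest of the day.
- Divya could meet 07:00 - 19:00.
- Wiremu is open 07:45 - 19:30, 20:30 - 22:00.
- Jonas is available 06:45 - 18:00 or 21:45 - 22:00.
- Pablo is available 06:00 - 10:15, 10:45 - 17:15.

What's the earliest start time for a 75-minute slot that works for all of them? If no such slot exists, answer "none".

Tara free: 06:00-18:00.
Keanu free: 08:00-14:00, 16:30-22:00 (invert busy blocks within the working day).
Divya free: 07:00-19:00.
Wiremu free: 07:45-19:30, 20:30-22:00.
Jonas free: 06:45-18:00, 21:45-22:00.
Pablo free: 06:00-10:15, 10:45-17:15.
Tara ∩ Keanu: 08:00-14:00, 16:30-18:00.
Tara ∩ Keanu ∩ Divya: 08:00-14:00, 16:30-18:00.
Tara ∩ Keanu ∩ Divya ∩ Wiremu: 08:00-14:00, 16:30-18:00.
Tara ∩ Keanu ∩ Divya ∩ Wiremu ∩ Jonas: 08:00-14:00, 16:30-18:00.
Tara ∩ Keanu ∩ Divya ∩ Wiremu ∩ Jonas ∩ Pablo: 08:00-10:15, 10:45-14:00, 16:30-17:15.
The first common window of at least 75 minutes is 08:00-10:15, so the earliest start is 08:00.

08:00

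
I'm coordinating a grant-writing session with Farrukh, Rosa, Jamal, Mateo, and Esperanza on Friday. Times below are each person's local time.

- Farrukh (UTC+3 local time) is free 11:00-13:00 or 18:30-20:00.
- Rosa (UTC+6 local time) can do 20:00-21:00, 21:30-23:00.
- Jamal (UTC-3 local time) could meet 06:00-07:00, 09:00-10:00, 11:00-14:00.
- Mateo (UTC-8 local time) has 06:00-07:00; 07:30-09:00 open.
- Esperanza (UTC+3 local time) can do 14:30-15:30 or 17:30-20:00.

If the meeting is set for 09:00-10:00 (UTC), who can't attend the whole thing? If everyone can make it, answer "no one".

Farrukh in UTC: 08:00-10:00, 15:30-17:00 (subtract 3h to convert from UTC+3).
Rosa in UTC: 14:00-15:00, 15:30-17:00 (subtract 6h to convert from UTC+6).
Jamal in UTC: 09:00-10:00, 12:00-13:00, 14:00-17:00 (add 3h to convert from UTC-3).
Mateo in UTC: 14:00-15:00, 15:30-17:00 (add 8h to convert from UTC-8).
Esperanza in UTC: 11:30-12:30, 14:30-17:00 (subtract 3h to convert from UTC+3).
Farrukh: free for 09:00-10:00. Rosa: not fully free for 09:00-10:00. Jamal: free for 09:00-10:00. Mateo: not fully free for 09:00-10:00. Esperanza: not fully free for 09:00-10:00.

Esperanza, Mateo, Rosa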